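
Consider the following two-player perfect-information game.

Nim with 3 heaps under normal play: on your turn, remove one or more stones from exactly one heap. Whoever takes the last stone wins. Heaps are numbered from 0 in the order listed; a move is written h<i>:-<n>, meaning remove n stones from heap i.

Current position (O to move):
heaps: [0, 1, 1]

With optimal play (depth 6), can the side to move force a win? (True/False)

O winning at [(0,1,1)]: False

[(0,1,1)] O move#1: h1:-1:-1/(0,0,1)*, h2:-1:-1/(0,1,0)
[(0,0,1)] X move#2: h2:-1:+1/(0,0,0)*
[(0,0,0)] end (terminal -1, O#3); searched (0,1,1) to 6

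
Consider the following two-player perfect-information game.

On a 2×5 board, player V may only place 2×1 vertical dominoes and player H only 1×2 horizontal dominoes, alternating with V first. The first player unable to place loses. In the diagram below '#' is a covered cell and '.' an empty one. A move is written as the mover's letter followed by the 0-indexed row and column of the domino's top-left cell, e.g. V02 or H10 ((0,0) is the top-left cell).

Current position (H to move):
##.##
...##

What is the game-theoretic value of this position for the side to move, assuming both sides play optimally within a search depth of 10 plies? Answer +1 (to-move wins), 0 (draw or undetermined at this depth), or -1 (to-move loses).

p1 H@[##.##/...##]: H10[##.##/##.##]-1 H11[##.##/.####]+1*
p2 V@[##.##/.####] terminal -1; root [##.##/...##] d10

value(##.##/...##, H) = +1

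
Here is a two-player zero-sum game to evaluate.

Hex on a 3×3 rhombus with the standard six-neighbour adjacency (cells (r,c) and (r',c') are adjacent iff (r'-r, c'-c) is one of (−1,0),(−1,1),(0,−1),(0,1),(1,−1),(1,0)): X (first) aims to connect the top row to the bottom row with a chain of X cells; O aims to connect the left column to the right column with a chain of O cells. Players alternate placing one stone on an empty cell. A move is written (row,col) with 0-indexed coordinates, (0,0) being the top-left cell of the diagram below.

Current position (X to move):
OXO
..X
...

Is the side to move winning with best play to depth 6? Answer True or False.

ply 1, X at OXO/..X/... | (1,0)=+1→OXO/X.X/...*; (1,1)=+1→OXO/.XX/...; (2,0)=+1→OXO/..X/X..; (2,1)=-1→OXO/..X/.X.; (2,2)=-1→OXO/..X/..X
ply 2, O at OXO/X.X/... | (1,1)=-1→OXO/XOX/...*; (2,0)=-1→OXO/X.X/O..; (2,1)=-1→OXO/X.X/.O.; (2,2)=-1→OXO/X.X/..O
ply 3, X at OXO/XOX/... | (2,0)=+1→OXO/XOX/X..*; (2,1)=-1→OXO/XOX/.X.; (2,2)=-1→OXO/XOX/..X
ply 4: OXO/XOX/X.. is terminal -1 (O); from OXO/..X/... depth 6

X winning at [OXO/..X/...]: True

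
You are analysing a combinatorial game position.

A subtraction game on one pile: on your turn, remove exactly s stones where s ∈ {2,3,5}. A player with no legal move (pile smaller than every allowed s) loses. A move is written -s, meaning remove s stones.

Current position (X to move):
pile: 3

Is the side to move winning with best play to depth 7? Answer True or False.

p1 X@[3]: -2[1]+1* -3[0]+1
p2 O@[1] terminal -1; root [3] d7

X winning at [3]: True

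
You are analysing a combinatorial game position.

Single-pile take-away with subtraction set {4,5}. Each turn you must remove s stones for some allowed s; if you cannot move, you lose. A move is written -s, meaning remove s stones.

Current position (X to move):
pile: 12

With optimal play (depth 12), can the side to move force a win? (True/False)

X winning at [12]: False

p1 X@[12]: -4[8]-1* -5[7]-1
p2 O@[8]: -4[4]-1 -5[3]+1*
p3 X@[3] terminal -1; root [12] d12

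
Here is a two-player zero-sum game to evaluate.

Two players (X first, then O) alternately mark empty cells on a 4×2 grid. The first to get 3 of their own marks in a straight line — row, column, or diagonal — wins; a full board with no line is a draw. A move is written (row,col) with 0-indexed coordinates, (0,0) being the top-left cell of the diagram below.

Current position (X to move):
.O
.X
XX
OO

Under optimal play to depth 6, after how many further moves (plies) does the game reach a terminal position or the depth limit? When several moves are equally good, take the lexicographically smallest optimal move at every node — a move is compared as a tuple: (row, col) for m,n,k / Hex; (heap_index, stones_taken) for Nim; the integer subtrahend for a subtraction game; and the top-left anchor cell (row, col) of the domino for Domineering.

PV length from [.O/.X/XX/OO]: 2 plies

[.O/.X/XX/OO] X move#1: (0,0):+0/XO/.X/XX/OO*, (1,0):+0/.O/XX/XX/OO
[XO/.X/XX/OO] O move#2: (1,0):+0/XO/OX/XX/OO*
[XO/OX/XX/OO] end (terminal +0, X#3); searched .O/.X/XX/OO to 6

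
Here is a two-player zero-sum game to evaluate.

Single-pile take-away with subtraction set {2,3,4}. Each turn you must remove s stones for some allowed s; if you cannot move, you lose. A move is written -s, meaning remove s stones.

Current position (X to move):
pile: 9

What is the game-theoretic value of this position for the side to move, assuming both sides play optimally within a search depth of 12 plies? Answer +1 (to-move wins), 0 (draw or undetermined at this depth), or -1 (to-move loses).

value(9, X) = +1

p1 X@[9]: -2[7]+1* -3[6]+1 -4[5]-1
p2 O@[7]: -2[5]-1* -3[4]-1 -4[3]-1
p3 X@[5]: -2[3]-1 -3[2]-1 -4[1]+1*
p4 O@[1] terminal -1; root [9] d12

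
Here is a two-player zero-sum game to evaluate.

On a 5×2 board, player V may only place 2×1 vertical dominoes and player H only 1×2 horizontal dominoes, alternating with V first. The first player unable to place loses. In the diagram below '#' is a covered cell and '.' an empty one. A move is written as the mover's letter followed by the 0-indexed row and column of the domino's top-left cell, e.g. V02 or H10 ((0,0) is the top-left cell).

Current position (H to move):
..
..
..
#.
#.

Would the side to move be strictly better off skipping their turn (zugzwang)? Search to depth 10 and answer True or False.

zugzwang(../../../#./#., H) = False

ply 1, H at ../../../#./#. | H00=-1→##/../../#./#.; H10=+1→../##/../#./#.*; H20=-1→../../##/#./#.
ply 2, V at ../##/../#./#. | V21=-1→../##/.#/##/#.*; V31=-1→../##/../##/##
ply 3, H at ../##/.#/##/#. | H00=+1→##/##/.#/##/#.*
ply 4: ##/##/.#/##/#. is terminal -1 (V); from ../../../#./#. depth 10
suppose H passes — search the same position with V to move:
pass> ply 1, V at ../../../#./#. | V00=+1→#./#./../#./#.*; V01=+1→.#/.#/../#./#.; V10=+1→../#./#./#./#.; V11=+1→../.#/.#/#./#.; V21=-1→../../.#/##/#.; V31=-1→../../../##/##
pass> ply 2, H at #./#./../#./#. | H20=-1→#./#./##/#./#.*
pass> ply 3, V at #./#./##/#./#. | V01=+1→##/##/##/#./#.*; V31=+1→#./#./##/##/##
pass> ply 4: ##/##/##/#./#. is terminal -1 (H); from ../../../#./#. depth 10
for H: play +1, pass -1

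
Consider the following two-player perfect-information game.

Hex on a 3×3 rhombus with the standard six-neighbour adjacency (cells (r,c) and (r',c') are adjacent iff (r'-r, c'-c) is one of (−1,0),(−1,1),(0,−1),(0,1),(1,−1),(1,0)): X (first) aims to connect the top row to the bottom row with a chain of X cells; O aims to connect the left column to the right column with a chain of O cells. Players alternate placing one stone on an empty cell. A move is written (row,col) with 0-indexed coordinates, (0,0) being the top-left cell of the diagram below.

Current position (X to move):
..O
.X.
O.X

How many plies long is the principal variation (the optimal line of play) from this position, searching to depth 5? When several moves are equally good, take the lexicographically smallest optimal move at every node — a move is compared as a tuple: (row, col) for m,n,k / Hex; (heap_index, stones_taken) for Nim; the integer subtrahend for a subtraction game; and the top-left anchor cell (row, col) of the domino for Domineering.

PV length from [..O/.X./O.X]: 5 plies

p1 X@[..O/.X./O.X]: (0,0)[X.O/.X./O.X]+1* (0,1)[.XO/.X./O.X]+1 (1,0)[..O/XX./O.X]+1 (1,2)[..O/.XX/O.X]-1 (2,1)[..O/.X./OXX]-1
p2 O@[X.O/.X./O.X]: (0,1)[XOO/.X./O.X]-1* (1,0)[X.O/OX./O.X]-1 (1,2)[X.O/.XO/O.X]-1 (2,1)[X.O/.X./OOX]-1
p3 X@[XOO/.X./O.X]: (1,0)[XOO/XX./O.X]+1* (1,2)[XOO/.XX/O.X]-1 (2,1)[XOO/.X./OXX]-1
p4 O@[XOO/XX./O.X]: (1,2)[XOO/XXO/O.X]-1* (2,1)[XOO/XX./OOX]-1
p5 X@[XOO/XXO/O.X]: (2,1)[XOO/XXO/OXX]+1*
p6 O@[XOO/XXO/OXX] terminal -1; root [..O/.X./O.X] d5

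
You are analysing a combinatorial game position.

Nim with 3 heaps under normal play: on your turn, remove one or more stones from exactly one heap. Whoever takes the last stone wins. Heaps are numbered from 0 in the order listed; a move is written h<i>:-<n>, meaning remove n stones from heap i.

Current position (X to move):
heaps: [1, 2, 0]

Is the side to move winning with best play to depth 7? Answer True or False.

ply 1, X at (1,2,0) | h0:-1=-1→(0,2,0); h1:-1=+1→(1,1,0)*; h1:-2=-1→(1,0,0)
ply 2, O at (1,1,0) | h0:-1=-1→(0,1,0)*; h1:-1=-1→(1,0,0)
ply 3, X at (0,1,0) | h1:-1=+1→(0,0,0)*
ply 4: (0,0,0) is terminal -1 (O); from (1,2,0) depth 7

X winning at [(1,2,0)]: True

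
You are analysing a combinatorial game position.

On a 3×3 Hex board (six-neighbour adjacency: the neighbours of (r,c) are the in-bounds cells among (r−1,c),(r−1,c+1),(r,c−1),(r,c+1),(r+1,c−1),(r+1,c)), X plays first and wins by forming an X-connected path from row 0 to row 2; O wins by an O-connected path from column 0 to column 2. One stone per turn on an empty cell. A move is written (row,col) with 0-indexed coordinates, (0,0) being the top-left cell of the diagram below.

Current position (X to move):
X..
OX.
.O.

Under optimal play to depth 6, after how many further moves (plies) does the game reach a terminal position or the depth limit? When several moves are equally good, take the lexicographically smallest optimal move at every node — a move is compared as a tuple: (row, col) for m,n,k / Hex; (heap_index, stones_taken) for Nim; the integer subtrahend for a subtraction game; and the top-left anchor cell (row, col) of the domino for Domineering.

[X../OX./.O.] X move#1: (0,1):-1/XX./OX./.O., (0,2):-1/X.X/OX./.O., (1,2):+1/X../OXX/.O.*, (2,0):+1/X../OX./XO., (2,2):+1/X../OX./.OX
[X../OXX/.O.] O move#2: (0,1):-1/XO./OXX/.O.*, (0,2):-1/X.O/OXX/.O., (2,0):-1/X../OXX/OO., (2,2):-1/X../OXX/.OO
[XO./OXX/.O.] X move#3: (0,2):+1/XOX/OXX/.O.*, (2,0):-1/XO./OXX/XO., (2,2):-1/XO./OXX/.OX
[XOX/OXX/.O.] O move#4: (2,0):-1/XOX/OXX/OO.*, (2,2):-1/XOX/OXX/.OO
[XOX/OXX/OO.] X move#5: (2,2):+1/XOX/OXX/OOX*
[XOX/OXX/OOX] end (terminal -1, O#6); searched X../OX./.O. to 6

PV length from [X../OX./.O.]: 5 plies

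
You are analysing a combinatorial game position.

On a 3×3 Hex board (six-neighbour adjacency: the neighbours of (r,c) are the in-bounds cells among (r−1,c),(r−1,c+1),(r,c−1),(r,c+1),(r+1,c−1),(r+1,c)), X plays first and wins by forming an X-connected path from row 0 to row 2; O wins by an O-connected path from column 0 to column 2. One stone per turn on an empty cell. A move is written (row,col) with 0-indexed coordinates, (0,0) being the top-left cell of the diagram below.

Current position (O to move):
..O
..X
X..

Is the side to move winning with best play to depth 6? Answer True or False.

p1 O@[..O/..X/X..]: (0,0)[O.O/..X/X..]-1 (0,1)[.OO/..X/X..]+1* (1,0)[..O/O.X/X..]+1 (1,1)[..O/.OX/X..]-1 (2,1)[..O/..X/XO.]-1 (2,2)[..O/..X/X.O]-1
p2 X@[.OO/..X/X..]: (0,0)[XOO/..X/X..]-1* (1,0)[.OO/X.X/X..]-1 (1,1)[.OO/.XX/X..]-1 (2,1)[.OO/..X/XX.]-1 (2,2)[.OO/..X/X.X]-1
p3 O@[XOO/..X/X..]: (1,0)[XOO/O.X/X..]+1* (1,1)[XOO/.OX/X..]-1 (2,1)[XOO/..X/XO.]-1 (2,2)[XOO/..X/X.O]-1
p4 X@[XOO/O.X/X..] terminal -1; root [..O/..X/X..] d6

O winning at [..O/..X/X..]: True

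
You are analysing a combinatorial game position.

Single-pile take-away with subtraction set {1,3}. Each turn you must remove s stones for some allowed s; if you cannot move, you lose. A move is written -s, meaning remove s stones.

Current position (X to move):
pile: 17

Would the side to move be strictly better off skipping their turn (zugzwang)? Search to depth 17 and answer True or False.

zugzwang(17, X) = False

[17] X move#1: -1:+1/16*, -3:+1/14
[16] O move#2: -1:-1/15*, -3:-1/13
[15] X move#3: -1:+1/14*, -3:+1/12
[14] O move#4: -1:-1/13*, -3:-1/11
[13] X move#5: -1:+1/12*, -3:+1/10
[12] O move#6: -1:-1/11*, -3:-1/9
[11] X move#7: -1:+1/10*, -3:+1/8
[10] O move#8: -1:-1/9*, -3:-1/7
[9] X move#9: -1:+1/8*, -3:+1/6
[8] O move#10: -1:-1/7*, -3:-1/5
[7] X move#11: -1:+1/6*, -3:+1/4
[6] O move#12: -1:-1/5*, -3:-1/3
[5] X move#13: -1:+1/4*, -3:+1/2
[4] O move#14: -1:-1/3*, -3:-1/1
[3] X move#15: -1:+1/2*, -3:+1/0
[2] O move#16: -1:-1/1*
[1] X move#17: -1:+1/0*
[0] end (terminal -1, O#18); searched 17 to 17
pass branch (O moves first from the same position):
  | [17] O move#1: -1:+1/16*, -3:+1/14
  | [16] X move#2: -1:-1/15*, -3:-1/13
  | [15] O move#3: -1:+1/14*, -3:+1/12
  | [14] X move#4: -1:-1/13*, -3:-1/11
  | [13] O move#5: -1:+1/12*, -3:+1/10
  | [12] X move#6: -1:-1/11*, -3:-1/9
  | [11] O move#7: -1:+1/10*, -3:+1/8
  | [10] X move#8: -1:-1/9*, -3:-1/7
  | [9] O move#9: -1:+1/8*, -3:+1/6
  | [8] X move#10: -1:-1/7*, -3:-1/5
  | [7] O move#11: -1:+1/6*, -3:+1/4
  | [6] X move#12: -1:-1/5*, -3:-1/3
  | [5] O move#13: -1:+1/4*, -3:+1/2
  | [4] X move#14: -1:-1/3*, -3:-1/1
  | [3] O move#15: -1:+1/2*, -3:+1/0
  | [2] X move#16: -1:-1/1*
  | [1] O move#17: -1:+1/0*
  | [0] end (terminal -1, X#18); searched 17 to 17
X moving scores +1; X passing scores -1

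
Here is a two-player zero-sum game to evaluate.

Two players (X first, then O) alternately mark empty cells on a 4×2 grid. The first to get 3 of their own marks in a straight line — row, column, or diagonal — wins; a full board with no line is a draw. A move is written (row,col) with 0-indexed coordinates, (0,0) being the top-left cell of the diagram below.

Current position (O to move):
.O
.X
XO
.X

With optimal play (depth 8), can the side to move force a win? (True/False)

O winning at [.O/.X/XO/.X]: False

ply 1, O at .O/.X/XO/.X | (0,0)=+0→OO/.X/XO/.X*; (1,0)=+0→.O/OX/XO/.X; (3,0)=+0→.O/.X/XO/OX
ply 2, X at OO/.X/XO/.X | (1,0)=+0→OO/XX/XO/.X*; (3,0)=+0→OO/.X/XO/XX
ply 3, O at OO/XX/XO/.X | (3,0)=+0→OO/XX/XO/OX*
ply 4: OO/XX/XO/OX is terminal +0 (X); from .O/.X/XO/.X depth 8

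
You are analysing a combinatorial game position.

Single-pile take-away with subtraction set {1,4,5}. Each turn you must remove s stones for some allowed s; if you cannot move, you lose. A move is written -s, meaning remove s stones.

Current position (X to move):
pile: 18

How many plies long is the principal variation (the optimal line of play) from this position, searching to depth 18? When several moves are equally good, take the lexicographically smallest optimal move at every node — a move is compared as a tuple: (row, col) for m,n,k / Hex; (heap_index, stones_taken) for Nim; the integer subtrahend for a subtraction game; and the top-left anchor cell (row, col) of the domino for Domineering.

ply 1, X at 18 | -1=-1→17*; -4=-1→14; -5=-1→13
ply 2, O at 17 | -1=+1→16*; -4=-1→13; -5=-1→12
ply 3, X at 16 | -1=-1→15*; -4=-1→12; -5=-1→11
ply 4, O at 15 | -1=-1→14; -4=-1→11; -5=+1→10*
ply 5, X at 10 | -1=-1→9*; -4=-1→6; -5=-1→5
ply 6, O at 9 | -1=+1→8*; -4=-1→5; -5=-1→4
ply 7, X at 8 | -1=-1→7*; -4=-1→4; -5=-1→3
ply 8, O at 7 | -1=-1→6; -4=-1→3; -5=+1→2*
ply 9, X at 2 | -1=-1→1*
ply 10, O at 1 | -1=+1→0*
ply 11: 0 is terminal -1 (X); from 18 depth 18

PV length from [18]: 10 plies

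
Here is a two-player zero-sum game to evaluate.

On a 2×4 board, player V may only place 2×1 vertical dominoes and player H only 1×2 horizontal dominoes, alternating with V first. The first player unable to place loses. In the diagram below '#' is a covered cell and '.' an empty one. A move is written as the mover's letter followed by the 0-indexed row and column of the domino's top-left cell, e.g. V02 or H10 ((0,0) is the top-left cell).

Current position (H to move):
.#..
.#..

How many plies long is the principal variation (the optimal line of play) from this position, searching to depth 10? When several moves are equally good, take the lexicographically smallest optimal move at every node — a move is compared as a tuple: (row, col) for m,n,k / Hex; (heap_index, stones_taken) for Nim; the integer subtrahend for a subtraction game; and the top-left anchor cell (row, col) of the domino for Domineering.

PV length from [.#../.#..]: 3 plies

ply 1, H at .#../.#.. | H02=+1→.###/.#..*; H12=+1→.#../.###
ply 2, V at .###/.#.. | V00=-1→####/##..*
ply 3, H at ####/##.. | H12=+1→####/####*
ply 4: ####/#### is terminal -1 (V); from .#../.#.. depth 10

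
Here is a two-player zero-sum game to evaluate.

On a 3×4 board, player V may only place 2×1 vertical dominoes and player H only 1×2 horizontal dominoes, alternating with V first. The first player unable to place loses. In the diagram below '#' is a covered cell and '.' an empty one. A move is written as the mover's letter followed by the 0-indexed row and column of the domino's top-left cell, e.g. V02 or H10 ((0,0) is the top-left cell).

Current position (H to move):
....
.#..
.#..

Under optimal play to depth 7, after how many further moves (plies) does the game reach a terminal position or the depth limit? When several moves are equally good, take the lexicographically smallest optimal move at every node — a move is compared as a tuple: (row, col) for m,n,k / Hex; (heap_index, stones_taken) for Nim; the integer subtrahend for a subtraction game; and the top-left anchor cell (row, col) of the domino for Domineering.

PV length from [..../.#../.#..]: 3 plies

[..../.#../.#..] H move#1: H00:-1/##../.#../.#.., H01:-1/.##./.#../.#.., H02:-1/..##/.#../.#.., H12:+1/..../.###/.#..*, H22:-1/..../.#../.###
[..../.###/.#..] V move#2: V00:-1/#.../####/.#..*, V10:-1/..../####/##..
[#.../####/.#..] H move#3: H01:+1/###./####/.#..*, H02:+1/#.##/####/.#.., H22:+1/#.../####/.###
[###./####/.#..] end (terminal -1, V#4); searched ..../.#../.#.. to 7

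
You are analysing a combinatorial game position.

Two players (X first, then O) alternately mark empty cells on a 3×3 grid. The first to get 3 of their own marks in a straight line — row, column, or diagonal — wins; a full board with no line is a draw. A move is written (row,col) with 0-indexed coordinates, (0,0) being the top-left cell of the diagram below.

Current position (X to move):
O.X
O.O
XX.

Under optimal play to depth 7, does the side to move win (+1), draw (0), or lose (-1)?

value(O.X/O.O/XX., X) = +1

[O.X/O.O/XX.] X move#1: (0,1):-1/OXX/O.O/XX., (1,1):+1/O.X/OXO/XX.*, (2,2):+1/O.X/O.O/XXX
[O.X/OXO/XX.] end (terminal -1, O#2); searched O.X/O.O/XX. to 7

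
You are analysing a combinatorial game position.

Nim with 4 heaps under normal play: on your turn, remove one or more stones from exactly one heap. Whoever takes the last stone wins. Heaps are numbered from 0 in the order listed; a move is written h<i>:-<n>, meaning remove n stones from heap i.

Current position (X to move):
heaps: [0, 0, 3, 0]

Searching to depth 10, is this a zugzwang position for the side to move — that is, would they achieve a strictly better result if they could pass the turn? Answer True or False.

zugzwang((0,0,3,0), X) = False

p1 X@[(0,0,3,0)]: h2:-1[(0,0,2,0)]-1 h2:-2[(0,0,1,0)]-1 h2:-3[(0,0,0,0)]+1*
p2 O@[(0,0,0,0)] terminal -1; root [(0,0,3,0)] d10
pass branch (O moves first from the same position):
  | p1 O@[(0,0,3,0)]: h2:-1[(0,0,2,0)]-1 h2:-2[(0,0,1,0)]-1 h2:-3[(0,0,0,0)]+1*
  | p2 X@[(0,0,0,0)] terminal -1; root [(0,0,3,0)] d10
X moving scores +1; X passing scores -1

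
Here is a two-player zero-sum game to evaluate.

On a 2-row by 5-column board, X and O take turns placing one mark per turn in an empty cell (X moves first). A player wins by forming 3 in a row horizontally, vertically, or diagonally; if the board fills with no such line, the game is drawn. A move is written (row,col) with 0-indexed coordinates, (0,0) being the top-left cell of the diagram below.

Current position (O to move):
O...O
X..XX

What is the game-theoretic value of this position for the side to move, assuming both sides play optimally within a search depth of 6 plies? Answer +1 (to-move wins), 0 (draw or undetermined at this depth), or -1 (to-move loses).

[O...O/X..XX] O move#1: (0,1):-1/OO..O/X..XX, (0,2):-1/O.O.O/X..XX, (0,3):-1/O..OO/X..XX, (1,1):-1/O...O/XO.XX, (1,2):+0/O...O/X.OXX*
[O...O/X.OXX] X move#2: (0,1):+0/OX..O/X.OXX*, (0,2):+0/O.X.O/X.OXX, (0,3):+0/O..XO/X.OXX, (1,1):-1/O...O/XXOXX
[OX..O/X.OXX] O move#3: (0,2):+0/OXO.O/X.OXX*, (0,3):+0/OX.OO/X.OXX, (1,1):+0/OX..O/XOOXX
[OXO.O/X.OXX] X move#4: (0,3):+0/OXOXO/X.OXX*, (1,1):-1/OXO.O/XXOXX
[OXOXO/X.OXX] O move#5: (1,1):+0/OXOXO/XOOXX*
[OXOXO/XOOXX] end (terminal +0, X#6); searched O...O/X..XX to 6

value(O...O/X..XX, O) = 0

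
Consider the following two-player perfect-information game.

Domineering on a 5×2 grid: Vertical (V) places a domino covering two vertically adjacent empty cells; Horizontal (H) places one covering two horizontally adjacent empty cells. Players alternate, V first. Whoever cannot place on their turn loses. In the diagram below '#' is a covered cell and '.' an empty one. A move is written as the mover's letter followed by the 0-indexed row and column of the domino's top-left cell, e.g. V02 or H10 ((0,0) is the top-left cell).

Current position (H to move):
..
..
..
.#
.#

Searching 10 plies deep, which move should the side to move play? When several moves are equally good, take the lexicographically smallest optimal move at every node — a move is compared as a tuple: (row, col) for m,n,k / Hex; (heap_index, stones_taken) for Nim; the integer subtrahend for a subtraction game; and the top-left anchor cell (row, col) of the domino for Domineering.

ply 1, H at ../../../.#/.# | H00=-1→##/../../.#/.#; H10=+1→../##/../.#/.#*; H20=-1→../../##/.#/.#
ply 2, V at ../##/../.#/.# | V20=-1→../##/#./##/.#*; V30=-1→../##/../##/##
ply 3, H at ../##/#./##/.# | H00=+1→##/##/#./##/.#*
ply 4: ##/##/#./##/.# is terminal -1 (V); from ../../../.#/.# depth 10

H's best at [../../../.#/.#]: H10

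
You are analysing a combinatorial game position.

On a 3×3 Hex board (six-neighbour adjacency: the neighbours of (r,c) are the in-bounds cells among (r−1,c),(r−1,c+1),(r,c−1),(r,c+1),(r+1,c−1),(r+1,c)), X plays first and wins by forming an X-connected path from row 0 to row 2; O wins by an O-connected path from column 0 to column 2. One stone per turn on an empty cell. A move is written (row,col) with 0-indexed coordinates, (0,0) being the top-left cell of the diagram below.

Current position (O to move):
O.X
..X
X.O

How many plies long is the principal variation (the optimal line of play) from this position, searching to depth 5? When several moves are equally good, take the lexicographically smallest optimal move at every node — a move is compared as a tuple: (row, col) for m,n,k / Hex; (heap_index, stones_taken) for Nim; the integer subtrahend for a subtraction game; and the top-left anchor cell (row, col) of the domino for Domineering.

ply 1, O at O.X/..X/X.O | (0,1)=-1→OOX/..X/X.O*; (1,0)=-1→O.X/O.X/X.O; (1,1)=-1→O.X/.OX/X.O; (2,1)=-1→O.X/..X/XOO
ply 2, X at OOX/..X/X.O | (1,0)=+1→OOX/X.X/X.O*; (1,1)=+1→OOX/.XX/X.O; (2,1)=+1→OOX/..X/XXO
ply 3, O at OOX/X.X/X.O | (1,1)=-1→OOX/XOX/X.O*; (2,1)=-1→OOX/X.X/XOO
ply 4, X at OOX/XOX/X.O | (2,1)=+1→OOX/XOX/XXO*
ply 5: OOX/XOX/XXO is terminal -1 (O); from O.X/..X/X.O depth 5

PV length from [O.X/..X/X.O]: 4 plies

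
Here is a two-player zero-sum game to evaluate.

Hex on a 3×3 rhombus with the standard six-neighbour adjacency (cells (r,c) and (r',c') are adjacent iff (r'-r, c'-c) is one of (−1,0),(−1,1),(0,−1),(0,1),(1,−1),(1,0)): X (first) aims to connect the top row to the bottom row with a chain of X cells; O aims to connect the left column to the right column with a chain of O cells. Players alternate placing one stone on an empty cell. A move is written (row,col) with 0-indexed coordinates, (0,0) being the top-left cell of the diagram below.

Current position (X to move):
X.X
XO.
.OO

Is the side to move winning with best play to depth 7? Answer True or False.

[X.X/XO./.OO] X move#1: (0,1):-1/XXX/XO./.OO, (1,2):-1/X.X/XOX/.OO, (2,0):+1/X.X/XO./XOO*
[X.X/XO./XOO] end (terminal -1, O#2); searched X.X/XO./.OO to 7

X winning at [X.X/XO./.OO]: True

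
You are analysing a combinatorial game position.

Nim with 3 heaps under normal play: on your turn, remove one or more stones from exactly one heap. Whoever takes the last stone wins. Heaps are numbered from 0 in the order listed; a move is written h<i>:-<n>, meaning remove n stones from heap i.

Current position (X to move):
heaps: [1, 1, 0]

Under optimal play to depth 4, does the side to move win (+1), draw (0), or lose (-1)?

[(1,1,0)] X move#1: h0:-1:-1/(0,1,0)*, h1:-1:-1/(1,0,0)
[(0,1,0)] O move#2: h1:-1:+1/(0,0,0)*
[(0,0,0)] end (terminal -1, X#3); searched (1,1,0) to 4

value((1,1,0), X) = -1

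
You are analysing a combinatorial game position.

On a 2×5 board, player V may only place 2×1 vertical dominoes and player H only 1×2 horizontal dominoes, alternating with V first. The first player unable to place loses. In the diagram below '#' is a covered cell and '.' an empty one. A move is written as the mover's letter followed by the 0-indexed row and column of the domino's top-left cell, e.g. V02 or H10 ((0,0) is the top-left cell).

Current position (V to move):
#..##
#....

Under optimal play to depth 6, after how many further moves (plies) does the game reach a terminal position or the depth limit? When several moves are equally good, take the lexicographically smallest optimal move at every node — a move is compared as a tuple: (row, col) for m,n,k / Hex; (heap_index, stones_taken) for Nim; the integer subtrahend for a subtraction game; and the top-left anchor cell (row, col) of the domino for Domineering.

p1 V@[#..##/#....]: V01[##.##/##...]-1 V02[#.###/#.#..]+1*
p2 H@[#.###/#.#..]: H13[#.###/#.###]-1*
p3 V@[#.###/#.###]: V01[#####/#####]+1*
p4 H@[#####/#####] terminal -1; root [#..##/#....] d6

PV length from [#..##/#....]: 3 plies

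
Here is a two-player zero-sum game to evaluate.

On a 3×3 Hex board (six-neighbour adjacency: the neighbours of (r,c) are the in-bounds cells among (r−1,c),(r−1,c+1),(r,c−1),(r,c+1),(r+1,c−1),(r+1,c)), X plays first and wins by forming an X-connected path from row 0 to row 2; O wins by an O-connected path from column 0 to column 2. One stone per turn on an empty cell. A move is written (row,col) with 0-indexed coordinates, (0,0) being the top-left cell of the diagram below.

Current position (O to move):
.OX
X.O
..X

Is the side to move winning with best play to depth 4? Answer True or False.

[.OX/X.O/..X] O move#1: (0,0):-1/OOX/X.O/..X, (1,1):+1/.OX/XOO/..X*, (2,0):+1/.OX/X.O/O.X, (2,1):-1/.OX/X.O/.OX
[.OX/XOO/..X] X move#2: (0,0):-1/XOX/XOO/..X*, (2,0):-1/.OX/XOO/X.X, (2,1):-1/.OX/XOO/.XX
[XOX/XOO/..X] O move#3: (2,0):+1/XOX/XOO/O.X*, (2,1):-1/XOX/XOO/.OX
[XOX/XOO/O.X] end (terminal -1, X#4); searched .OX/X.O/..X to 4

O winning at [.OX/X.O/..X]: True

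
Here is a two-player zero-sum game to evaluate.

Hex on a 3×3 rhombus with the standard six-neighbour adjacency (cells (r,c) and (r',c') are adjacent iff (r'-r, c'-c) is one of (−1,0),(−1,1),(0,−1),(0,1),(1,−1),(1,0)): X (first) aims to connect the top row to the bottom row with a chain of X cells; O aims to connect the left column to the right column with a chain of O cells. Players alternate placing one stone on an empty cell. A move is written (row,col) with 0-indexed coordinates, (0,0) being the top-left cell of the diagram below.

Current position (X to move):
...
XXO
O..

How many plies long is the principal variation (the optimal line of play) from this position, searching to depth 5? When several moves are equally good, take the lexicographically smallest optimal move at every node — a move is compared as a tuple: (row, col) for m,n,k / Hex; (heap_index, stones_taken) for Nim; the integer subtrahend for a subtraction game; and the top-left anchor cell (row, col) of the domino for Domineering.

PV length from [.../XXO/O..]: 3 plies

[.../XXO/O..] X move#1: (0,0):-1/X../XXO/O.., (0,1):-1/.X./XXO/O.., (0,2):-1/..X/XXO/O.., (2,1):+1/.../XXO/OX.*, (2,2):-1/.../XXO/O.X
[.../XXO/OX.] O move#2: (0,0):-1/O../XXO/OX.*, (0,1):-1/.O./XXO/OX., (0,2):-1/..O/XXO/OX., (2,2):-1/.../XXO/OXO
[O../XXO/OX.] X move#3: (0,1):+1/OX./XXO/OX.*, (0,2):+1/O.X/XXO/OX., (2,2):+1/O../XXO/OXX
[OX./XXO/OX.] end (terminal -1, O#4); searched .../XXO/O.. to 5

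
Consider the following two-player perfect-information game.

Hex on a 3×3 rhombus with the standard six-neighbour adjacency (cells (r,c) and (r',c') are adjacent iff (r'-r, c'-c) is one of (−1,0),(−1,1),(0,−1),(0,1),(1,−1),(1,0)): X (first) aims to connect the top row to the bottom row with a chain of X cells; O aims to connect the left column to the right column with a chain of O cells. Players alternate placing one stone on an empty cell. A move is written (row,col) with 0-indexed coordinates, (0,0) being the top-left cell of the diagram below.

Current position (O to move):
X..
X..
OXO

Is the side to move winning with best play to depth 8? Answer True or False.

[X../X../OXO] O move#1: (0,1):-1/XO./X../OXO, (0,2):-1/X.O/X../OXO, (1,1):+1/X../XO./OXO*, (1,2):-1/X../X.O/OXO
[X../XO./OXO] X move#2: (0,1):-1/XX./XO./OXO*, (0,2):-1/X.X/XO./OXO, (1,2):-1/X../XOX/OXO
[XX./XO./OXO] O move#3: (0,2):+1/XXO/XO./OXO*, (1,2):+1/XX./XOO/OXO
[XXO/XO./OXO] end (terminal -1, X#4); searched X../X../OXO to 8

O winning at [X../X../OXO]: True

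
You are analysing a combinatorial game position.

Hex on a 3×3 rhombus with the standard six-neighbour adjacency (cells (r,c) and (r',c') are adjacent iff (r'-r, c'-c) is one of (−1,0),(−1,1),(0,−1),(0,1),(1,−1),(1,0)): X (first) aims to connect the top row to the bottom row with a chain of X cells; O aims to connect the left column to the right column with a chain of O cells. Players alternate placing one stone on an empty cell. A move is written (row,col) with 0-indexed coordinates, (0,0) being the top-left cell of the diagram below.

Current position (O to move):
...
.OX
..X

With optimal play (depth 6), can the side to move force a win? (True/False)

ply 1, O at .../.OX/..X | (0,0)=-1→O../.OX/..X; (0,1)=-1→.O./.OX/..X; (0,2)=+1→..O/.OX/..X*; (1,0)=-1→.../OOX/..X; (2,0)=-1→.../.OX/O.X; (2,1)=-1→.../.OX/.OX
ply 2, X at ..O/.OX/..X | (0,0)=-1→X.O/.OX/..X*; (0,1)=-1→.XO/.OX/..X; (1,0)=-1→..O/XOX/..X; (2,0)=-1→..O/.OX/X.X; (2,1)=-1→..O/.OX/.XX
ply 3, O at X.O/.OX/..X | (0,1)=+1→XOO/.OX/..X*; (1,0)=+1→X.O/OOX/..X; (2,0)=+1→X.O/.OX/O.X; (2,1)=+1→X.O/.OX/.OX
ply 4, X at XOO/.OX/..X | (1,0)=-1→XOO/XOX/..X*; (2,0)=-1→XOO/.OX/X.X; (2,1)=-1→XOO/.OX/.XX
ply 5, O at XOO/XOX/..X | (2,0)=+1→XOO/XOX/O.X*; (2,1)=-1→XOO/XOX/.OX
ply 6: XOO/XOX/O.X is terminal -1 (X); from .../.OX/..X depth 6

O winning at [.../.OX/..X]: True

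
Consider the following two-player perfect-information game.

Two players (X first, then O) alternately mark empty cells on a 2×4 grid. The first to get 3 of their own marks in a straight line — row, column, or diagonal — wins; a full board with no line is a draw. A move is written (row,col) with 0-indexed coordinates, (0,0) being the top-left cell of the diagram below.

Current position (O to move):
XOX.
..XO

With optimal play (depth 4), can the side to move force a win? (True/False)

ply 1, O at XOX./..XO | (0,3)=+0→XOXO/..XO*; (1,0)=+0→XOX./O.XO; (1,1)=+0→XOX./.OXO
ply 2, X at XOXO/..XO | (1,0)=+0→XOXO/X.XO*; (1,1)=+0→XOXO/.XXO
ply 3, O at XOXO/X.XO | (1,1)=+0→XOXO/XOXO*
ply 4: XOXO/XOXO is terminal +0 (X); from XOX./..XO depth 4

O winning at [XOX./..XO]: False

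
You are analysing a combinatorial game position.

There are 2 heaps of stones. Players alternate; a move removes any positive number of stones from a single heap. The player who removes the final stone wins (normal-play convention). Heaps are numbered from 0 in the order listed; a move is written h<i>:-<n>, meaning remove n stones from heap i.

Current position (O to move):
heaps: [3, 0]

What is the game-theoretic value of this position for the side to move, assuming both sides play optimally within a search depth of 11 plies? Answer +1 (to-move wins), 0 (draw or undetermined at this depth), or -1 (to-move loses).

p1 O@[(3,0)]: h0:-1[(2,0)]-1 h0:-2[(1,0)]-1 h0:-3[(0,0)]+1*
p2 X@[(0,0)] terminal -1; root [(3,0)] d11

value((3,0), O) = +1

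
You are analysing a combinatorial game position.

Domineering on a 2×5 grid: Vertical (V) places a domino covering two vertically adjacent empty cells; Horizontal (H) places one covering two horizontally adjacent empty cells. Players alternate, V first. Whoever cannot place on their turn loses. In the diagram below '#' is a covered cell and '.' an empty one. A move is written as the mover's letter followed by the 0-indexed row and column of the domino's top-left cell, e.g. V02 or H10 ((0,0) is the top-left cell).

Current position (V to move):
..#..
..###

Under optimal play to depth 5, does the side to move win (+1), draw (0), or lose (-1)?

value(..#../..###, V) = +1

p1 V@[..#../..###]: V00[#.#../#.###]+1* V01[.##../.####]+1
p2 H@[#.#../#.###]: H03[#.###/#.###]-1*
p3 V@[#.###/#.###]: V01[#####/#####]+1*
p4 H@[#####/#####] terminal -1; root [..#../..###] d5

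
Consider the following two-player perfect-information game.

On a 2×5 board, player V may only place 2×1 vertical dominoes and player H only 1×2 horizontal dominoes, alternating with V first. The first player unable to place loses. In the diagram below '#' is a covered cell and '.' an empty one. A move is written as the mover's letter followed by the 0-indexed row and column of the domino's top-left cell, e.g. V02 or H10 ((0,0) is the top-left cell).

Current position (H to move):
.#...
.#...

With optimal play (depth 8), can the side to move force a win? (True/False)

H winning at [.#.../.#...]: False

p1 H@[.#.../.#...]: H02[.###./.#...]-1* H03[.#.##/.#...]-1 H12[.#.../.###.]-1 H13[.#.../.#.##]-1
p2 V@[.###./.#...]: V00[####./##...]-1 V04[.####/.#..#]+1*
p3 H@[.####/.#..#]: H12[.####/.####]-1*
p4 V@[.####/.####]: V00[#####/#####]+1*
p5 H@[#####/#####] terminal -1; root [.#.../.#...] d8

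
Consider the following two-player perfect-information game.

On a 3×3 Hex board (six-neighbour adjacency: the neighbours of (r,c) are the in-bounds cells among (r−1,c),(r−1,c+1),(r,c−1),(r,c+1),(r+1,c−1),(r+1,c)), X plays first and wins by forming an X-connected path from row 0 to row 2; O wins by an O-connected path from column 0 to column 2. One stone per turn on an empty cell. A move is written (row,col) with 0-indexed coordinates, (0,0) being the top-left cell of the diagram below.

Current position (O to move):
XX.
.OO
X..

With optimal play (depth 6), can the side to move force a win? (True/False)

O winning at [XX./.OO/X..]: True

p1 O@[XX./.OO/X..]: (0,2)[XXO/.OO/X..]-1 (1,0)[XX./OOO/X..]+1* (2,1)[XX./.OO/XO.]-1 (2,2)[XX./.OO/X.O]-1
p2 X@[XX./OOO/X..] terminal -1; root [XX./.OO/X..] d6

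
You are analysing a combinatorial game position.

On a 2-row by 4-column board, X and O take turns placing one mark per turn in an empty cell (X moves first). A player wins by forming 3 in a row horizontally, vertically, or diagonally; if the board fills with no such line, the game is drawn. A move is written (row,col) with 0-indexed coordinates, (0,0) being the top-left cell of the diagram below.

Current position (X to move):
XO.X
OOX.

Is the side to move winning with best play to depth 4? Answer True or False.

ply 1, X at XO.X/OOX. | (0,2)=+0→XOXX/OOX.*; (1,3)=+0→XO.X/OOXX
ply 2, O at XOXX/OOX. | (1,3)=+0→XOXX/OOXO*
ply 3: XOXX/OOXO is terminal +0 (X); from XO.X/OOX. depth 4

X winning at [XO.X/OOX.]: False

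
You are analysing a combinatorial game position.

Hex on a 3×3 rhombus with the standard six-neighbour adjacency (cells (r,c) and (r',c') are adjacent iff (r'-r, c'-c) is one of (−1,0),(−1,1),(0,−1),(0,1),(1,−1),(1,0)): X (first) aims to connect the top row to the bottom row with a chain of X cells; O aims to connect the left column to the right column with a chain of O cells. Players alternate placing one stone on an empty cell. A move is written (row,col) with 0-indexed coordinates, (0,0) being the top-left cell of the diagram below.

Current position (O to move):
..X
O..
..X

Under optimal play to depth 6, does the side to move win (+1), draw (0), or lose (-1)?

value(..X/O../..X, O) = -1

p1 O@[..X/O../..X]: (0,0)[O.X/O../..X]-1* (0,1)[.OX/O../..X]-1 (1,1)[..X/OO./..X]-1 (1,2)[..X/O.O/..X]-1 (2,0)[..X/O../O.X]-1 (2,1)[..X/O../.OX]-1
p2 X@[O.X/O../..X]: (0,1)[OXX/O../..X]+1* (1,1)[O.X/OX./..X]+1 (1,2)[O.X/O.X/..X]+1 (2,0)[O.X/O../X.X]+1 (2,1)[O.X/O../.XX]+1
p3 O@[OXX/O../..X]: (1,1)[OXX/OO./..X]-1* (1,2)[OXX/O.O/..X]-1 (2,0)[OXX/O../O.X]-1 (2,1)[OXX/O../.OX]-1
p4 X@[OXX/OO./..X]: (1,2)[OXX/OOX/..X]+1* (2,0)[OXX/OO./X.X]-1 (2,1)[OXX/OO./.XX]-1
p5 O@[OXX/OOX/..X] terminal -1; root [..X/O../..X] d6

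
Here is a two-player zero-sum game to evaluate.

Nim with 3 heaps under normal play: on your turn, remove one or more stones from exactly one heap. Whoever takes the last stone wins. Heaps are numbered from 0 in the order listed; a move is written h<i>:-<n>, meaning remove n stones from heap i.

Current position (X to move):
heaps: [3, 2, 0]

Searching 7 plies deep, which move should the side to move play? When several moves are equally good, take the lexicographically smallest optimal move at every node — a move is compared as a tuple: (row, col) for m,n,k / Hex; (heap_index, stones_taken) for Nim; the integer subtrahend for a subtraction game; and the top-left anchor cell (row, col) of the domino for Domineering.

X's best at [(3,2,0)]: h0:-1

p1 X@[(3,2,0)]: h0:-1[(2,2,0)]+1* h0:-2[(1,2,0)]-1 h0:-3[(0,2,0)]-1 h1:-1[(3,1,0)]-1 h1:-2[(3,0,0)]-1
p2 O@[(2,2,0)]: h0:-1[(1,2,0)]-1* h0:-2[(0,2,0)]-1 h1:-1[(2,1,0)]-1 h1:-2[(2,0,0)]-1
p3 X@[(1,2,0)]: h0:-1[(0,2,0)]-1 h1:-1[(1,1,0)]+1* h1:-2[(1,0,0)]-1
p4 O@[(1,1,0)]: h0:-1[(0,1,0)]-1* h1:-1[(1,0,0)]-1
p5 X@[(0,1,0)]: h1:-1[(0,0,0)]+1*
p6 O@[(0,0,0)] terminal -1; root [(3,2,0)] d7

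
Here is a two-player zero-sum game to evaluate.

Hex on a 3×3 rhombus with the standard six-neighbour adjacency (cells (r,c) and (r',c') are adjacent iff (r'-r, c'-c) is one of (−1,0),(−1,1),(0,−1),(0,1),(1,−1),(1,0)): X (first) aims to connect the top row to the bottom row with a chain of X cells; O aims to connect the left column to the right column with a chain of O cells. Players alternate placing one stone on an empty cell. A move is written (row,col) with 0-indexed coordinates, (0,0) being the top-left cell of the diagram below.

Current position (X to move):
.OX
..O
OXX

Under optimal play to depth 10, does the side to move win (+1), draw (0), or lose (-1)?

[.OX/..O/OXX] X move#1: (0,0):-1/XOX/..O/OXX, (1,0):-1/.OX/X.O/OXX, (1,1):+1/.OX/.XO/OXX*
[.OX/.XO/OXX] end (terminal -1, O#2); searched .OX/..O/OXX to 10

value(.OX/..O/OXX, X) = +1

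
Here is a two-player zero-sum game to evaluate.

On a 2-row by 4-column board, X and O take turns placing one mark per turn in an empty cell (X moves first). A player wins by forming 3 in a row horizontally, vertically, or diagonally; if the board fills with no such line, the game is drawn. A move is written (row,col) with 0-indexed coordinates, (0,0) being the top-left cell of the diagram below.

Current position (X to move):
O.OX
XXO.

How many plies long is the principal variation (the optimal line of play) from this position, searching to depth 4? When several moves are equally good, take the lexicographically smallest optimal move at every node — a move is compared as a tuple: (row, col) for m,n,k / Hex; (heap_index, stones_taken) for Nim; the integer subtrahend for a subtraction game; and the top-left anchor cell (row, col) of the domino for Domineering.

PV length from [O.OX/XXO.]: 2 plies

ply 1, X at O.OX/XXO. | (0,1)=+0→OXOX/XXO.*; (1,3)=-1→O.OX/XXOX
ply 2, O at OXOX/XXO. | (1,3)=+0→OXOX/XXOO*
ply 3: OXOX/XXOO is terminal +0 (X); from O.OX/XXO. depth 4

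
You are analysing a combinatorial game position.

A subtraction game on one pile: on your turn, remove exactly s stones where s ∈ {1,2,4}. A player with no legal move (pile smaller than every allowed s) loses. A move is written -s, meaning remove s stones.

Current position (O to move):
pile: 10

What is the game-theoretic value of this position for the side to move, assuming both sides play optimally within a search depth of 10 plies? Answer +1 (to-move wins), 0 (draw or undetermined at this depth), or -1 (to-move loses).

value(10, O) = +1

p1 O@[10]: -1[9]+1* -2[8]-1 -4[6]+1
p2 X@[9]: -1[8]-1* -2[7]-1 -4[5]-1
p3 O@[8]: -1[7]-1 -2[6]+1* -4[4]-1
p4 X@[6]: -1[5]-1* -2[4]-1 -4[2]-1
p5 O@[5]: -1[4]-1 -2[3]+1* -4[1]-1
p6 X@[3]: -1[2]-1* -2[1]-1
p7 O@[2]: -1[1]-1 -2[0]+1*
p8 X@[0] terminal -1; root [10] d10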